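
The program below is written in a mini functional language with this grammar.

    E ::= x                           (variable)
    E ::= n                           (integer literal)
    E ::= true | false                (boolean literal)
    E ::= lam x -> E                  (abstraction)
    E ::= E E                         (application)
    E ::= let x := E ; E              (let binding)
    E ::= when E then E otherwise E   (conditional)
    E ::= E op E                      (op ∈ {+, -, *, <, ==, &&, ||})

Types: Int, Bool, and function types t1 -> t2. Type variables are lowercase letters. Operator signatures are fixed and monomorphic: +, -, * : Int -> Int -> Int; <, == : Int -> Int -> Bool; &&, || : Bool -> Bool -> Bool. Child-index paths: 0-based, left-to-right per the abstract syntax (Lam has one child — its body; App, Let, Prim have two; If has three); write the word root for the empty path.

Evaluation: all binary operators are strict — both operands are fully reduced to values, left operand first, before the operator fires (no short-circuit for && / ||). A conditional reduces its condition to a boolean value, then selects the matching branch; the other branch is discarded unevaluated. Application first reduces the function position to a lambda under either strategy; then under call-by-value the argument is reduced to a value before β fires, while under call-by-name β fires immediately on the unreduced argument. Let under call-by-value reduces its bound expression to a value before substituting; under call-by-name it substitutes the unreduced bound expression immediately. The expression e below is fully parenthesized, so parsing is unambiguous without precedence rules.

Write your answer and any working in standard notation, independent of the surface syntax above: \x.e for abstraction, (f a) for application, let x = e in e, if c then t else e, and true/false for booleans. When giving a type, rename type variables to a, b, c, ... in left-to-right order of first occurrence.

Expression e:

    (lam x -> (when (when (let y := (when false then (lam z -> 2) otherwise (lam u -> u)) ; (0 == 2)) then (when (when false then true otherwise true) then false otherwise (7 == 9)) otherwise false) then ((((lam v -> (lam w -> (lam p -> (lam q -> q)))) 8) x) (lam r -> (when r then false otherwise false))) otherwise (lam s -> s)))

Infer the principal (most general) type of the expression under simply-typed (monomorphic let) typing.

Trace:
  unify Bool ~ Bool
\z._ : b -> Int
u : c
\u._ : c -> c
  unify b -> Int ~ c -> c
  unify b ~ c
  unify Int ~ c
let y : Int -> Int
  unify Int ~ Int
  unify Int ~ Int
  unify Bool ~ Bool
  unify Bool ~ Bool
  unify Bool ~ Bool
  unify Bool ~ Bool
  unify Int ~ Int
  unify Int ~ Int
  unify Bool ~ Bool
  unify Bool ~ Bool
  unify Bool ~ Bool
q : g
\q._ : g -> g
\p._ : f -> g -> g
\w._ : e -> f -> g -> g
\v._ : d -> e -> f -> g -> g
  unify d -> e -> f -> g -> g ~ Int -> h
  unify d ~ Int
  unify e -> f -> g -> g ~ h
_ _ : e -> f -> g -> g
x : a
  unify e -> f -> g -> g ~ a -> i
  unify e ~ a
  unify f -> g -> g ~ i
_ _ : f -> g -> g
r : j
  unify j ~ Bool
  unify Bool ~ Bool
\r._ : Bool -> Bool
  unify f -> g -> g ~ (Bool -> Bool) -> k
  unify f ~ Bool -> Bool
  unify g -> g ~ k
_ _ : g -> g
s : l
\s._ : l -> l
  unify g -> g ~ l -> l
  unify g ~ l
  unify l ~ l
\x._ : a -> l -> l

Answer: a -> b -> b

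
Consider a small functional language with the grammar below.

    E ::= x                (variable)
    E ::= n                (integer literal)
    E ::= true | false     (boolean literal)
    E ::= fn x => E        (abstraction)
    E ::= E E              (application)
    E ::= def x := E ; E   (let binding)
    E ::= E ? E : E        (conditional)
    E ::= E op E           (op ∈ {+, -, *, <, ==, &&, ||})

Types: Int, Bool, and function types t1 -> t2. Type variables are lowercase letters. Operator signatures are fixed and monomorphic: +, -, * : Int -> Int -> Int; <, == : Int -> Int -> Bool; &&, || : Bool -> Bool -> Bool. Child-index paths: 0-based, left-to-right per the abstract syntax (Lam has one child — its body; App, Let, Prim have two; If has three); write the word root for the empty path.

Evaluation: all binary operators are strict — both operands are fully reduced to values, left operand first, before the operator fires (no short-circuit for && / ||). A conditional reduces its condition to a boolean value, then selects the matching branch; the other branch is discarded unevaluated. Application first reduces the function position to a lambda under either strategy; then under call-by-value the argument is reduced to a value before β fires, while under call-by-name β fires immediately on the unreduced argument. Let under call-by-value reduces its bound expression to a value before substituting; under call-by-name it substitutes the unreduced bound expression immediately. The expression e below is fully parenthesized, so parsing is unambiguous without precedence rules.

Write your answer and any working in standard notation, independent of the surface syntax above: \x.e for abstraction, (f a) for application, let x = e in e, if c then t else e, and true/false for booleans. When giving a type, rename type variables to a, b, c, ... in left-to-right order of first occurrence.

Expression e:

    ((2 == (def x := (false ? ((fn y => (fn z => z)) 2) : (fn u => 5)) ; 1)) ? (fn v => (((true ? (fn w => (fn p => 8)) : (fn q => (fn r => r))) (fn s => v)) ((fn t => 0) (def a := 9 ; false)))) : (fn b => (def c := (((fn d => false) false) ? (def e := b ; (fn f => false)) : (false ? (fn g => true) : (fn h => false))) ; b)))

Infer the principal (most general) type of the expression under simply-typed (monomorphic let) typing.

Answer: Int -> Int

Working:
  unify Int ~ Int
  unify Bool ~ Bool
z : b
\z._ : b -> b
\y._ : a -> b -> b
  unify a -> b -> b ~ Int -> c
  unify a ~ Int
  unify b -> b ~ c
_ _ : b -> b
\u._ : d -> Int
  unify b -> b ~ d -> Int
  unify b ~ d
  unify d ~ Int
let x : Int -> Int
  unify Int ~ Int
  unify Bool ~ Bool
  unify Bool ~ Bool
\p._ : g -> Int
\w._ : f -> g -> Int
r : i
\r._ : i -> i
\q._ : h -> i -> i
  unify f -> g -> Int ~ h -> i -> i
  unify f ~ h
  unify g -> Int ~ i -> i
  unify g ~ i
  unify Int ~ i
v : e
\s._ : j -> e
  unify h -> Int -> Int ~ (j -> e) -> k
  unify h ~ j -> e
  unify Int -> Int ~ k
_ _ : Int -> Int
\t._ : l -> Int
let a : Int
  unify l -> Int ~ Bool -> m
  unify l ~ Bool
  unify Int ~ m
_ _ : Int
  unify Int -> Int ~ Int -> n
  unify Int ~ Int
  unify Int ~ n
_ _ : Int
\v._ : e -> Int
\d._ : p -> Bool
  unify p -> Bool ~ Bool -> q
  unify p ~ Bool
  unify Bool ~ q
_ _ : Bool
  unify Bool ~ Bool
b : o
let e : o
\f._ : r -> Bool
  unify Bool ~ Bool
\g._ : s -> Bool
\h._ : t -> Bool
  unify s -> Bool ~ t -> Bool
  unify s ~ t
  unify Bool ~ Bool
  unify r -> Bool ~ t -> Bool
  unify r ~ t
  unify Bool ~ Bool
let c : t -> Bool
b : o
\b._ : o -> o
  unify e -> Int ~ o -> o
  unify e ~ o
  unify Int ~ o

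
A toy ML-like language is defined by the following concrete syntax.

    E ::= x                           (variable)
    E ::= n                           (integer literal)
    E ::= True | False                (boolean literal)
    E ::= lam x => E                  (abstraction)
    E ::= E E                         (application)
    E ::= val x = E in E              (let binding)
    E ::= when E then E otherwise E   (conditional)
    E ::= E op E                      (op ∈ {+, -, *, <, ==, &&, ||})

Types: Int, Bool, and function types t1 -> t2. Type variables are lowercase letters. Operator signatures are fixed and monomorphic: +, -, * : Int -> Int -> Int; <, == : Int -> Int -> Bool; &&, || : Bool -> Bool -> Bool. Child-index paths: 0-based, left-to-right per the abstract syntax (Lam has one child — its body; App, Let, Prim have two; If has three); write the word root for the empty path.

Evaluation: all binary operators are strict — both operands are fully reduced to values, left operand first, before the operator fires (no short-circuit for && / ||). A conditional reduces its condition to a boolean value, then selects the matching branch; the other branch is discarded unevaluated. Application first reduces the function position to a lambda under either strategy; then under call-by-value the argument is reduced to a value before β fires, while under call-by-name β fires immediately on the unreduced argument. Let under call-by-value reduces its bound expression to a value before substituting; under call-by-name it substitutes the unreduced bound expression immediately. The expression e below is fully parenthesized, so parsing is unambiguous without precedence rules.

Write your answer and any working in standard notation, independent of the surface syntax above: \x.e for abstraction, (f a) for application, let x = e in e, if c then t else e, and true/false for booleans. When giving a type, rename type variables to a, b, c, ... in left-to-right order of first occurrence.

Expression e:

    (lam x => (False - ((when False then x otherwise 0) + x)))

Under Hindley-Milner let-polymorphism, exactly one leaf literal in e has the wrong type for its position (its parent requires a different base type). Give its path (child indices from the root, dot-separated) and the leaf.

Answer: 0.0 : false

Derivation:
  unify Bool ~ Int
  FAIL: mismatch Bool ~ Int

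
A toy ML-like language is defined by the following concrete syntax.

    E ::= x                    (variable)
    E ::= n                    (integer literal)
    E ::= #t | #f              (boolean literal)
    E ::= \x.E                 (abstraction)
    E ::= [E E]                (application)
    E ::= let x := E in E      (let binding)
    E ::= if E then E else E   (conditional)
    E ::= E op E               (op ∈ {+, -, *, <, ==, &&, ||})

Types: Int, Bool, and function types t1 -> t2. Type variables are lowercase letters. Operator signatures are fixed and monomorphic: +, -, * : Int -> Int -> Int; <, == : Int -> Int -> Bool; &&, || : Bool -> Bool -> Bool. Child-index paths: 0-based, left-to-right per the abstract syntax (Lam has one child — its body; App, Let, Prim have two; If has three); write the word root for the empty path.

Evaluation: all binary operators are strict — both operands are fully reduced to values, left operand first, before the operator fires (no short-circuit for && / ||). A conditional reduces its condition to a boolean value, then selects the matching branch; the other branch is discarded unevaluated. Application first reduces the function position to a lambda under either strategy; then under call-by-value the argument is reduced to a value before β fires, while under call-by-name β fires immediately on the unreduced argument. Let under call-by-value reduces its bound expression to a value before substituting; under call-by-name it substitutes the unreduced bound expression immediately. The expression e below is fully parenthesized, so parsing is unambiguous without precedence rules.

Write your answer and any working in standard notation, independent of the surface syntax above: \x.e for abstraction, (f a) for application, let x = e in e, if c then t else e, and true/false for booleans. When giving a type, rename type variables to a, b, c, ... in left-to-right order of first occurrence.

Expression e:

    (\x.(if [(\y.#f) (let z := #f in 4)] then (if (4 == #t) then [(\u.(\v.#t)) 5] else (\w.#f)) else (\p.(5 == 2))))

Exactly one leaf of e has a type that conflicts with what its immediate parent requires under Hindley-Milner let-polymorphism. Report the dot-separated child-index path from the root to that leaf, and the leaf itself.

Answer: 0.1.0.1 : true

Trace:
\y._ : b -> Bool
let z : Bool
  unify b -> Bool ~ Int -> c
  unify b ~ Int
  unify Bool ~ c
_ _ : Bool
  unify Bool ~ Bool
  unify Int ~ Int
  unify Bool ~ Int
  FAIL: mismatch Bool ~ Int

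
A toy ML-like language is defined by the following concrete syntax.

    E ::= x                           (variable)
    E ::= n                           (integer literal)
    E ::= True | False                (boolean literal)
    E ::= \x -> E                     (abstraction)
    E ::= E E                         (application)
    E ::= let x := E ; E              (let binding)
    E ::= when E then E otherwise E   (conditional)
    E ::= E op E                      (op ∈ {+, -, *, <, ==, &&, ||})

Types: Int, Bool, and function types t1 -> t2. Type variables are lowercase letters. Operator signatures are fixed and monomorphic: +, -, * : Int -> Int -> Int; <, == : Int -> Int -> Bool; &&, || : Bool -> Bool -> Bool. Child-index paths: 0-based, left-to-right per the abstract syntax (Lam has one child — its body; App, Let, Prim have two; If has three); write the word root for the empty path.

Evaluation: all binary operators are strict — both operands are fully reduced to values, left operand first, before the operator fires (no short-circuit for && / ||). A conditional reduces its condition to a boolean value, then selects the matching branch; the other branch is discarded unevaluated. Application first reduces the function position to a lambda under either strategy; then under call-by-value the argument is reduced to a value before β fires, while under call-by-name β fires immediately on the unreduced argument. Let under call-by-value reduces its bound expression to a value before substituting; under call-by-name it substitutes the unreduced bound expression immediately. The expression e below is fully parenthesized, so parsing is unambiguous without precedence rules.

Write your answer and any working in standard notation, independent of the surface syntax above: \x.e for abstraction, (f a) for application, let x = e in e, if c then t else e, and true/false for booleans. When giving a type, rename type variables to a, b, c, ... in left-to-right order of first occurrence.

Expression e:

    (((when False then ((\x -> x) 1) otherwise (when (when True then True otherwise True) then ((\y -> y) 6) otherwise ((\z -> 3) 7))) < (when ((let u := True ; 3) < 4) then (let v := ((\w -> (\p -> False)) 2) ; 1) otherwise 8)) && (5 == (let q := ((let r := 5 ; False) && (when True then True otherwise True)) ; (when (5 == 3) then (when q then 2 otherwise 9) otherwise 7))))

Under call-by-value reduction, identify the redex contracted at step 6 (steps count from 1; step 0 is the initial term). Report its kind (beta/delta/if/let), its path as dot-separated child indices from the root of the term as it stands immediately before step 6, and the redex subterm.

Answer: delta at 0.1.0 : (3 < 4)

Derivation:
step 0: (((if false then ((\x.x) 1) else (if (if true then true else true) then ((\y.y) 6) else ((\z.3) 7))) < (if ((let u = true in 3) < 4) then (let v = ((\w.(\p.false)) 2) in 1) else 8)) && (5 == (let q = ((let r = 5 in false) && (if true then true else true)) in (if (5 == 3) then (if q then 2 else 9) else 7))))
step 1: [if@0.0] (((if (if true then true else true) then ((\y.y) 6) else ((\z.3) 7)) < (if ((let u = true in 3) < 4) then (let v = ((\w.(\p.false)) 2) in 1) else 8)) && (5 == (let q = ((let r = 5 in false) && (if true then true else true)) in (if (5 == 3) then (if q then 2 else 9) else 7))))
step 2: [if@0.0.0] (((if true then ((\y.y) 6) else ((\z.3) 7)) < (if ((let u = true in 3) < 4) then (let v = ((\w.(\p.false)) 2) in 1) else 8)) && (5 == (let q = ((let r = 5 in false) && (if true then true else true)) in (if (5 == 3) then (if q then 2 else 9) else 7))))
step 3: [if@0.0] ((((\y.y) 6) < (if ((let u = true in 3) < 4) then (let v = ((\w.(\p.false)) 2) in 1) else 8)) && (5 == (let q = ((let r = 5 in false) && (if true then true else true)) in (if (5 == 3) then (if q then 2 else 9) else 7))))
step 4: [beta@0.0] ((6 < (if ((let u = true in 3) < 4) then (let v = ((\w.(\p.false)) 2) in 1) else 8)) && (5 == (let q = ((let r = 5 in false) && (if true then true else true)) in (if (5 == 3) then (if q then 2 else 9) else 7))))
step 5: [let@0.1.0.0] ((6 < (if (3 < 4) then (let v = ((\w.(\p.false)) 2) in 1) else 8)) && (5 == (let q = ((let r = 5 in false) && (if true then true else true)) in (if (5 == 3) then (if q then 2 else 9) else 7))))
step 6: [delta@0.1.0] ((6 < (if true then (let v = ((\w.(\p.false)) 2) in 1) else 8)) && (5 == (let q = ((let r = 5 in false) && (if true then true else true)) in (if (5 == 3) then (if q then 2 else 9) else 7))))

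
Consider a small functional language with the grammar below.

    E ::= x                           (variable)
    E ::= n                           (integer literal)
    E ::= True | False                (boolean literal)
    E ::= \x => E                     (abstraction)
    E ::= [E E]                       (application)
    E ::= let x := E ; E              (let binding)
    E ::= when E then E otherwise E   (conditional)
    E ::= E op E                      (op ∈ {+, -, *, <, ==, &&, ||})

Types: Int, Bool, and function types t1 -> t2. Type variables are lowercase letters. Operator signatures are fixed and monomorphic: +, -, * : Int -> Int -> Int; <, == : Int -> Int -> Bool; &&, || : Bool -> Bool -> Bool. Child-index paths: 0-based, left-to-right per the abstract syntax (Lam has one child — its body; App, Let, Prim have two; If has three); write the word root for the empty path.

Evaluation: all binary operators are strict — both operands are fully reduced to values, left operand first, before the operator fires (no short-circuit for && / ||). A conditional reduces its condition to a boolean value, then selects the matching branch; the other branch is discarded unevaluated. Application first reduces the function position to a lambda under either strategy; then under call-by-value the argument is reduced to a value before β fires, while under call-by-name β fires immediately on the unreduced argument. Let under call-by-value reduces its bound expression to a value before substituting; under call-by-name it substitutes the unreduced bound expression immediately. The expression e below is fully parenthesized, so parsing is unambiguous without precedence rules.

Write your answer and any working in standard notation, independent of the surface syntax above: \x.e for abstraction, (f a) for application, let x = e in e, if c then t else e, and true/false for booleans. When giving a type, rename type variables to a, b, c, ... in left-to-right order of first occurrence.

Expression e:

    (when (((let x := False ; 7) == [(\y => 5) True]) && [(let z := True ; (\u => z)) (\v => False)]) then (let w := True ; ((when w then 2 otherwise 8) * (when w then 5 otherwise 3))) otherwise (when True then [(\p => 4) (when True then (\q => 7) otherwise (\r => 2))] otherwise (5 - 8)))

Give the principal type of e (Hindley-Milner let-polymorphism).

Trace:
let x : Bool
  unify Int ~ Int
\y._ : a -> Int
  unify a -> Int ~ Bool -> b
  unify a ~ Bool
  unify Int ~ b
_ _ : Int
  unify Int ~ Int
  unify Bool ~ Bool
let z : Bool
z : Bool
\u._ : c -> Bool
\v._ : d -> Bool
  unify c -> Bool ~ (d -> Bool) -> e
  unify c ~ d -> Bool
  unify Bool ~ e
_ _ : Bool
  unify Bool ~ Bool
  unify Bool ~ Bool
let w : Bool
w : Bool
  unify Bool ~ Bool
  unify Int ~ Int
  unify Int ~ Int
w : Bool
  unify Bool ~ Bool
  unify Int ~ Int
  unify Int ~ Int
  unify Bool ~ Bool
\p._ : f -> Int
  unify Bool ~ Bool
\q._ : g -> Int
\r._ : h -> Int
  unify g -> Int ~ h -> Int
  unify g ~ h
  unify Int ~ Int
  unify f -> Int ~ (h -> Int) -> i
  unify f ~ h -> Int
  unify Int ~ i
_ _ : Int
  unify Int ~ Int
  unify Int ~ Int
  unify Int ~ Int
  unify Int ~ Int

Answer: Int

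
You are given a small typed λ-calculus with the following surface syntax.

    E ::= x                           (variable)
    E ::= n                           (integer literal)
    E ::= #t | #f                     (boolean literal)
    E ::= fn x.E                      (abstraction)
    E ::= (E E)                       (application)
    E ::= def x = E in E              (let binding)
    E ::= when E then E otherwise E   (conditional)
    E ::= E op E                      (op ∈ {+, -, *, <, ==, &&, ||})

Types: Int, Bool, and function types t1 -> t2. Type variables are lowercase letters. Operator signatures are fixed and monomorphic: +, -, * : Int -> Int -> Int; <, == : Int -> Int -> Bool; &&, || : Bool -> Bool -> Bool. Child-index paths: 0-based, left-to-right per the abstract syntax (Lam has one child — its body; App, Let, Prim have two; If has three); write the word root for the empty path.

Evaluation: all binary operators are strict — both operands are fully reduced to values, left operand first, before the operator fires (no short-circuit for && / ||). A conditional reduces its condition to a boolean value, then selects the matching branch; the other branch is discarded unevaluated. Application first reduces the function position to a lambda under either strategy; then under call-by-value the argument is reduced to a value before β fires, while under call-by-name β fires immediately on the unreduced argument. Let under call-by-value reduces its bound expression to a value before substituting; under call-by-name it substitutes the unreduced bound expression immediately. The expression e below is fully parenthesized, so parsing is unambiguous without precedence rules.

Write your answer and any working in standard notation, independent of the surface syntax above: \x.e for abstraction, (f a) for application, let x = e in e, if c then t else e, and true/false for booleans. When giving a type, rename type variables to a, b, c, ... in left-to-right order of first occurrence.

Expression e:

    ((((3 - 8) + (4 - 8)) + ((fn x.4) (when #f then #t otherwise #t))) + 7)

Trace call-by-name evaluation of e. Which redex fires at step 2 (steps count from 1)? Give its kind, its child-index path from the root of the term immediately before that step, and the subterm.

Working:
step 0: ((((3 - 8) + (4 - 8)) + ((\x.4) (if false then true else true))) + 7)
step 1: [delta@0.0.0] (((-5 + (4 - 8)) + ((\x.4) (if false then true else true))) + 7)
step 2: [delta@0.0.1] (((-5 + -4) + ((\x.4) (if false then true else true))) + 7)

Answer: delta at 0.0.1 : (4 - 8)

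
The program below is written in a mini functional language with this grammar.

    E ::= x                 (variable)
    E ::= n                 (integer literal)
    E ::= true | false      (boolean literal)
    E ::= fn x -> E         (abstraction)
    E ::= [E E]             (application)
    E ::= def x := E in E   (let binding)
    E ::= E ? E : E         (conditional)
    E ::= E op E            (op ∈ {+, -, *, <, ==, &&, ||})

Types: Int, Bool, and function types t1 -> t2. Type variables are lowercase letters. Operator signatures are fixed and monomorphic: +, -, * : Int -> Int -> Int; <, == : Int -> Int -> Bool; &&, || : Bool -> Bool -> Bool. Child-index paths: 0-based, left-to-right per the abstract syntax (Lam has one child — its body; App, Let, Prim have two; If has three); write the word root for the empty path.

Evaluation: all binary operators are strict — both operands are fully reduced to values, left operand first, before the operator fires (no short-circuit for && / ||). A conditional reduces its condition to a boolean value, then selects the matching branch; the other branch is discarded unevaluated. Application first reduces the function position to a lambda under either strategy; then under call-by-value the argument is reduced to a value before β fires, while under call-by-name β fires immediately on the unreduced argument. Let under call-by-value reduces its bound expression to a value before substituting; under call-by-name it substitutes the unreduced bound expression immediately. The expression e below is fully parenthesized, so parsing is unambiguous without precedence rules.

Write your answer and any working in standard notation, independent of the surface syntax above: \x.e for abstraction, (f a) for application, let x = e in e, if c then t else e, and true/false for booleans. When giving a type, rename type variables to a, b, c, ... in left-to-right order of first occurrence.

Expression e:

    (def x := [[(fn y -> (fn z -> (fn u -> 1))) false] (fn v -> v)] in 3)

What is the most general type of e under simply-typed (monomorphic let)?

Answer: Int

Derivation:
\u._ : c -> Int
\z._ : b -> c -> Int
\y._ : a -> b -> c -> Int
  unify a -> b -> c -> Int ~ Bool -> d
  unify a ~ Bool
  unify b -> c -> Int ~ d
_ _ : b -> c -> Int
v : e
\v._ : e -> e
  unify b -> c -> Int ~ (e -> e) -> f
  unify b ~ e -> e
  unify c -> Int ~ f
_ _ : c -> Int
let x : c -> Int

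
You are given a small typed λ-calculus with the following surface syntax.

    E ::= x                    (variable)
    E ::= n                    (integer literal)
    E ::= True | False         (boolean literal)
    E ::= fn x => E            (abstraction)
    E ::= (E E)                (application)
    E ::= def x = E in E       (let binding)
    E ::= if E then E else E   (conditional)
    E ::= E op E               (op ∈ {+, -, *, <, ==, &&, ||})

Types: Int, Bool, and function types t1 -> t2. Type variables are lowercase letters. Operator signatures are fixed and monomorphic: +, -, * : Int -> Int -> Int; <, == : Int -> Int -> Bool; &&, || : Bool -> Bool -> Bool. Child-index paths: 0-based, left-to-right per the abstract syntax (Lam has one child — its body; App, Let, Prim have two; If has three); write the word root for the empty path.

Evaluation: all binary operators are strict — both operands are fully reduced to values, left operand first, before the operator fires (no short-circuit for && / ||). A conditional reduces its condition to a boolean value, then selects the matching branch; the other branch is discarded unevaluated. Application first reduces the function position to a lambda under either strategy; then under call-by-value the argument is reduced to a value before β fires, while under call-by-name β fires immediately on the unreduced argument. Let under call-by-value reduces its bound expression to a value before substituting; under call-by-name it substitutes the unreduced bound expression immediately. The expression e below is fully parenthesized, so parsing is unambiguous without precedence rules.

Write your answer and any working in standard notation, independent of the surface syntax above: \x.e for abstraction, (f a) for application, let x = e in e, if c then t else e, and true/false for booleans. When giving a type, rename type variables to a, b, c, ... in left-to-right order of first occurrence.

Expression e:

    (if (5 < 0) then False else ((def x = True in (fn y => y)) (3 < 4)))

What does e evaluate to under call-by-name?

Answer: true

Working:
step 0: (if (5 < 0) then false else ((let x = true in (\y.y)) (3 < 4)))
step 1: [delta@0] (if false then false else ((let x = true in (\y.y)) (3 < 4)))
step 2: [if@root] ((let x = true in (\y.y)) (3 < 4))
step 3: [let@0] ((\y.y) (3 < 4))
step 4: [beta@root] (3 < 4)
step 5: [delta@root] true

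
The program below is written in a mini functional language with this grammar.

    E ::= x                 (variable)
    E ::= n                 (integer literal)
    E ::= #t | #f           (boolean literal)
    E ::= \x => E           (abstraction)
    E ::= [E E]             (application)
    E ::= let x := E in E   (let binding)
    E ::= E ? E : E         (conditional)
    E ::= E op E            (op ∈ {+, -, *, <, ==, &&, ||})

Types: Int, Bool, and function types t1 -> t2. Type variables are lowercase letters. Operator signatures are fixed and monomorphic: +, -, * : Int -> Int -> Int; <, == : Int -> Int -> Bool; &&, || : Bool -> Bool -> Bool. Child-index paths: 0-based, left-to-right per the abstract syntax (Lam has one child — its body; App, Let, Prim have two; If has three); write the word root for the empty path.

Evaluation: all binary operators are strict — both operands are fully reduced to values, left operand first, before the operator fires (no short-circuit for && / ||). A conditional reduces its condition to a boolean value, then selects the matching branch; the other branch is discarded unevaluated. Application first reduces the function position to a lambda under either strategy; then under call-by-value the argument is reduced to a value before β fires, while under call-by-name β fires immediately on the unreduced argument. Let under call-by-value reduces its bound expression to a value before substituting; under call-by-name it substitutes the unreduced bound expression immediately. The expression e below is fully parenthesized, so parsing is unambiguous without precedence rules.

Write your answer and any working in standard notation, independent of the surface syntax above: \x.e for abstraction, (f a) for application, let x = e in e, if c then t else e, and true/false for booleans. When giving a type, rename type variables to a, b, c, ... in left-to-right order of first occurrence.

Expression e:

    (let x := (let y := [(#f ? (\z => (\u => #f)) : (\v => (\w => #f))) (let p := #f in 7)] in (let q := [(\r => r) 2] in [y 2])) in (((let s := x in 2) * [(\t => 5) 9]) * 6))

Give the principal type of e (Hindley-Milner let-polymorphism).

Answer: Int

Derivation:
  unify Bool ~ Bool
\u._ : b -> Bool
\z._ : a -> b -> Bool
\w._ : d -> Bool
\v._ : c -> d -> Bool
  unify a -> b -> Bool ~ c -> d -> Bool
  unify a ~ c
  unify b -> Bool ~ d -> Bool
  unify b ~ d
  unify Bool ~ Bool
let p : Bool
  unify c -> d -> Bool ~ Int -> e
  unify c ~ Int
  unify d -> Bool ~ e
_ _ : d -> Bool
let y : forall. d -> Bool
r : f
\r._ : f -> f
  unify f -> f ~ Int -> g
  unify f ~ Int
  unify Int ~ g
_ _ : Int
let q : Int
y : h -> Bool
  unify h -> Bool ~ Int -> i
  unify h ~ Int
  unify Bool ~ i
_ _ : Bool
let x : Bool
x : Bool
let s : Bool
  unify Int ~ Int
\t._ : j -> Int
  unify j -> Int ~ Int -> k
  unify j ~ Int
  unify Int ~ k
_ _ : Int
  unify Int ~ Int
  unify Int ~ Int
  unify Int ~ Int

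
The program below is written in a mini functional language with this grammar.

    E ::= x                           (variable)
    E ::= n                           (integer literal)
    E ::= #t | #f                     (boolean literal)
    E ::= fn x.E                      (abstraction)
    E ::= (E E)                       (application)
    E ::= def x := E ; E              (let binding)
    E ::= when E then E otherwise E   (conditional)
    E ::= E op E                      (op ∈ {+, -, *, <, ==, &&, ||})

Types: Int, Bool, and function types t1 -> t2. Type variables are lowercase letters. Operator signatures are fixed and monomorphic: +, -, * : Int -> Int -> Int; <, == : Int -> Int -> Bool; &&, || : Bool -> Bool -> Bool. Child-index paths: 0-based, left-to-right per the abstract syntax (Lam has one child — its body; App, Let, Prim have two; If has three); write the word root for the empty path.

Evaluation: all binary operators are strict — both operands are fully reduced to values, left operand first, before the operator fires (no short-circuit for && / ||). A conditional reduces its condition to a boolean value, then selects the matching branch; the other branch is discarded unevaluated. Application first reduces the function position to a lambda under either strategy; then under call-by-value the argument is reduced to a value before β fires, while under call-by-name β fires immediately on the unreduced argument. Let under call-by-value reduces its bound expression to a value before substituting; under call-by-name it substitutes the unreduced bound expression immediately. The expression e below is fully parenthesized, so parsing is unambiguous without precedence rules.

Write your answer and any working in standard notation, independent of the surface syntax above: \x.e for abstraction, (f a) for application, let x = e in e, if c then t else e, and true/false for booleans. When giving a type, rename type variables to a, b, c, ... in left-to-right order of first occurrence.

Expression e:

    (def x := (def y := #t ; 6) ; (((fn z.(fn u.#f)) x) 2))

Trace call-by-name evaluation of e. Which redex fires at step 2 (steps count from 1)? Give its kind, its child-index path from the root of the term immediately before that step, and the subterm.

Working:
step 0: (let x = (let y = true in 6) in (((\z.(\u.false)) x) 2))
step 1: [let@root] (((\z.(\u.false)) (let y = true in 6)) 2)
step 2: [beta@0] ((\u.false) 2)

Answer: beta at 0 : ((\z.(\u.false)) (let y = true in 6))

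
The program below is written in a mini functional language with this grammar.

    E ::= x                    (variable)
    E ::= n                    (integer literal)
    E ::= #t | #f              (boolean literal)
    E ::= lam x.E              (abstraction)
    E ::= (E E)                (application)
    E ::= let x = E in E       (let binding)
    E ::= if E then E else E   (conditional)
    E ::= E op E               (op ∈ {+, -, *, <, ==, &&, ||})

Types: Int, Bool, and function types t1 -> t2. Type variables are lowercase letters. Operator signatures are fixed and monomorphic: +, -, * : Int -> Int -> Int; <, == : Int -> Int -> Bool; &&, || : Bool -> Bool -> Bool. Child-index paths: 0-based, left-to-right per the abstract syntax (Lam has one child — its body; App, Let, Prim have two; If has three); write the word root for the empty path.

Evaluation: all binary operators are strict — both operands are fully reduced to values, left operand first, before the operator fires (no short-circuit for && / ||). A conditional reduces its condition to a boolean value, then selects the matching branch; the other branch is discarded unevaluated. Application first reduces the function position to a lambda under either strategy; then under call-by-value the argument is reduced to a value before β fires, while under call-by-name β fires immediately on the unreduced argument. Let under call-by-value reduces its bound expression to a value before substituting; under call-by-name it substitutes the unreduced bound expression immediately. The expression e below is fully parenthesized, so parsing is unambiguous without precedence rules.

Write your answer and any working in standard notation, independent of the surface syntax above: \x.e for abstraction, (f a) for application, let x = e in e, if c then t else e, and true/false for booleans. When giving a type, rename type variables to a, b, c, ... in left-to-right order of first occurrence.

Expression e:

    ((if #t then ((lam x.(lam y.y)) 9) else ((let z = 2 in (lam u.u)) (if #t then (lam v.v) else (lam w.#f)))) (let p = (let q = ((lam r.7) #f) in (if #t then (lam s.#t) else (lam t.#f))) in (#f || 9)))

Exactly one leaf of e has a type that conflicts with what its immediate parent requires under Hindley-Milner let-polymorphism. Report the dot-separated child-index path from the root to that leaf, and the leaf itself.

Answer: 1.1.1 : 9

Trace:
  unify Bool ~ Bool
y : b
\y._ : b -> b
\x._ : a -> b -> b
  unify a -> b -> b ~ Int -> c
  unify a ~ Int
  unify b -> b ~ c
_ _ : b -> b
let z : Int
u : d
\u._ : d -> d
  unify Bool ~ Bool
v : e
\v._ : e -> e
\w._ : f -> Bool
  unify e -> e ~ f -> Bool
  unify e ~ f
  unify f ~ Bool
  unify d -> d ~ (Bool -> Bool) -> g
  unify d ~ Bool -> Bool
  unify Bool -> Bool ~ g
_ _ : Bool -> Bool
  unify b -> b ~ Bool -> Bool
  unify b ~ Bool
  unify Bool ~ Bool
\r._ : h -> Int
  unify h -> Int ~ Bool -> i
  unify h ~ Bool
  unify Int ~ i
_ _ : Int
let q : Int
  unify Bool ~ Bool
\s._ : j -> Bool
\t._ : k -> Bool
  unify j -> Bool ~ k -> Bool
  unify j ~ k
  unify Bool ~ Bool
let p : forall. k -> Bool
  unify Bool ~ Bool
  unify Int ~ Bool
  FAIL: mismatch Int ~ Bool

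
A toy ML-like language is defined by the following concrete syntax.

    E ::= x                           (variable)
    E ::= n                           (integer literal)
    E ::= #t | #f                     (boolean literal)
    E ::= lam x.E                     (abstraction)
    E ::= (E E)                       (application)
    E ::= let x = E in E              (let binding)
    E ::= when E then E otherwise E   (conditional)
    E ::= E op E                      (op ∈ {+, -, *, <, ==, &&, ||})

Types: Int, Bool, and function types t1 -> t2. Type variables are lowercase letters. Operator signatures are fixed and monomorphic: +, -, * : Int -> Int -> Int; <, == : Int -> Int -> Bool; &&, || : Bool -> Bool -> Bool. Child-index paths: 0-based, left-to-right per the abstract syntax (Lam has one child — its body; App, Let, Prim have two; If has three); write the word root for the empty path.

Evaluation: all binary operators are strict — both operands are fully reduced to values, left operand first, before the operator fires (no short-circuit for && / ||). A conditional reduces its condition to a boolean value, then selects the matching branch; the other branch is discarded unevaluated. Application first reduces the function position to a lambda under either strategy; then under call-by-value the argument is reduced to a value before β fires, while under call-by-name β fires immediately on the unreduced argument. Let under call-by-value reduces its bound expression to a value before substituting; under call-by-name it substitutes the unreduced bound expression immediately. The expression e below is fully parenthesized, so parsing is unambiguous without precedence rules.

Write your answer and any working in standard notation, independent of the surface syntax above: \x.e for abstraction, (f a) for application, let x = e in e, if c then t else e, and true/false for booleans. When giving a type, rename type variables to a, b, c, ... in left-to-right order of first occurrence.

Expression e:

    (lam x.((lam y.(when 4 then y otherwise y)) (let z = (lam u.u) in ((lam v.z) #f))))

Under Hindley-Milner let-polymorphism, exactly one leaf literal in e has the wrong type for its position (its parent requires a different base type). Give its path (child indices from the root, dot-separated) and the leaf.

Answer: 0.0.0.0 : 4

Derivation:
  unify Int ~ Bool
  FAIL: mismatch Int ~ Bool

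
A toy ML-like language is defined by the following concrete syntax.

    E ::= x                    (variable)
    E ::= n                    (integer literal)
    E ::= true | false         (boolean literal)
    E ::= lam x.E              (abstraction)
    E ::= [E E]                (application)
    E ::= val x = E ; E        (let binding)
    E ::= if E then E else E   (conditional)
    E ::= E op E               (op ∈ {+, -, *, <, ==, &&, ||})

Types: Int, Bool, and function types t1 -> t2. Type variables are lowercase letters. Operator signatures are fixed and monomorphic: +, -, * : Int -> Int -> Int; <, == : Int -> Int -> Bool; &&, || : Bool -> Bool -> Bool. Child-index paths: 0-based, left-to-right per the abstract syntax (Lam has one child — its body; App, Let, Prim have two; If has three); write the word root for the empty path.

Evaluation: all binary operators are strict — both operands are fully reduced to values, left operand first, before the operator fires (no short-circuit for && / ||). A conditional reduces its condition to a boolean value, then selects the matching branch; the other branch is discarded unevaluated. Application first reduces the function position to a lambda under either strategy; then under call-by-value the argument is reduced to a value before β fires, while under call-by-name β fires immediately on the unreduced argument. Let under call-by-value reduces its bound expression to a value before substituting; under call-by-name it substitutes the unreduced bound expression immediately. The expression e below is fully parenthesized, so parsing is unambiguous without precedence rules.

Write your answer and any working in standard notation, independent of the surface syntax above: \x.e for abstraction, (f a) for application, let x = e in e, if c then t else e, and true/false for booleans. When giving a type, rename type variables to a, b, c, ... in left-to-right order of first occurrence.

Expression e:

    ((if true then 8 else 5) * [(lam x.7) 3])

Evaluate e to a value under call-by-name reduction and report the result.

Trace:
step 0: ((if true then 8 else 5) * ((\x.7) 3))
step 1: [if@0] (8 * ((\x.7) 3))
step 2: [beta@1] (8 * 7)
step 3: [delta@root] 56

Answer: 56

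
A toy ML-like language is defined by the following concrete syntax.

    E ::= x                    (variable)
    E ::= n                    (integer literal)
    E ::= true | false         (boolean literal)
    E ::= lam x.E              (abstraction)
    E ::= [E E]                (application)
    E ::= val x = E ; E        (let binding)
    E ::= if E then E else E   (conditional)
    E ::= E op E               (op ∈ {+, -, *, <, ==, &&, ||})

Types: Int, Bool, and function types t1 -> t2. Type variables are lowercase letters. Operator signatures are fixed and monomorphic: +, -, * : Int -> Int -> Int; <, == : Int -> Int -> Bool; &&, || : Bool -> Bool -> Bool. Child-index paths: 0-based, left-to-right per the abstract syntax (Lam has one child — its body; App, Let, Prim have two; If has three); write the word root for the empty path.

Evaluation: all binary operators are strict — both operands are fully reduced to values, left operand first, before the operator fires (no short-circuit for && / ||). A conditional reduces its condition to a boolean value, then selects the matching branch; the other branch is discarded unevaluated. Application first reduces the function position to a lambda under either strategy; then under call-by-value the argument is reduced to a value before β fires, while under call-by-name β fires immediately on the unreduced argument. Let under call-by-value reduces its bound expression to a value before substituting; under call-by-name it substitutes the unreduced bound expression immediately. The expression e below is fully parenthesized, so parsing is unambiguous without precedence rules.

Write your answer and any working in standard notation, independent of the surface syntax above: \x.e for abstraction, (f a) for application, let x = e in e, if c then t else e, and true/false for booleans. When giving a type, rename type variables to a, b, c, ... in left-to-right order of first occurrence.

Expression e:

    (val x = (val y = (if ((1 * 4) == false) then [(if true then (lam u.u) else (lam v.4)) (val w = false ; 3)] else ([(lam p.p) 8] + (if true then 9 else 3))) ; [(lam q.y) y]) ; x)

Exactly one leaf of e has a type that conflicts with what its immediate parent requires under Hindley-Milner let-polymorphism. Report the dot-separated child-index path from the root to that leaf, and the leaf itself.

Answer: 0.0.0.1 : false

Trace:
  unify Int ~ Int
  unify Int ~ Int
  unify Int ~ Int
  unify Bool ~ Int
  FAIL: mismatch Bool ~ Int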